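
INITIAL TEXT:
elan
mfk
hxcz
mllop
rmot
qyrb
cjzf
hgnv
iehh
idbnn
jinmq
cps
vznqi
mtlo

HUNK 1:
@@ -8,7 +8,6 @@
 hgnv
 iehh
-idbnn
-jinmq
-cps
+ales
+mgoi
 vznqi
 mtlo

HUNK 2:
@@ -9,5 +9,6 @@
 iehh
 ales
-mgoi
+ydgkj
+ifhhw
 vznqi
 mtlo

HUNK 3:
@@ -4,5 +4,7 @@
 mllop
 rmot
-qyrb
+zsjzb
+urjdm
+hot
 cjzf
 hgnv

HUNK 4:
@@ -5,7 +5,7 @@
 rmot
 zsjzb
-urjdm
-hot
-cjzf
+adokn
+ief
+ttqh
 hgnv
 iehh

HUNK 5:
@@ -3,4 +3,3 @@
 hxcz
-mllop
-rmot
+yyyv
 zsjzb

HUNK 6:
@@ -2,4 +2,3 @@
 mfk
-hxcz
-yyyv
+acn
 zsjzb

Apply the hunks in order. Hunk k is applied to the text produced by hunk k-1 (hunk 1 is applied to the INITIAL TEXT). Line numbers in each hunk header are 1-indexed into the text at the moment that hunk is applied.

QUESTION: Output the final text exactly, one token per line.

Answer: elan
mfk
acn
zsjzb
adokn
ief
ttqh
hgnv
iehh
ales
ydgkj
ifhhw
vznqi
mtlo

Derivation:
Hunk 1: at line 8 remove [idbnn,jinmq,cps] add [ales,mgoi] -> 13 lines: elan mfk hxcz mllop rmot qyrb cjzf hgnv iehh ales mgoi vznqi mtlo
Hunk 2: at line 9 remove [mgoi] add [ydgkj,ifhhw] -> 14 lines: elan mfk hxcz mllop rmot qyrb cjzf hgnv iehh ales ydgkj ifhhw vznqi mtlo
Hunk 3: at line 4 remove [qyrb] add [zsjzb,urjdm,hot] -> 16 lines: elan mfk hxcz mllop rmot zsjzb urjdm hot cjzf hgnv iehh ales ydgkj ifhhw vznqi mtlo
Hunk 4: at line 5 remove [urjdm,hot,cjzf] add [adokn,ief,ttqh] -> 16 lines: elan mfk hxcz mllop rmot zsjzb adokn ief ttqh hgnv iehh ales ydgkj ifhhw vznqi mtlo
Hunk 5: at line 3 remove [mllop,rmot] add [yyyv] -> 15 lines: elan mfk hxcz yyyv zsjzb adokn ief ttqh hgnv iehh ales ydgkj ifhhw vznqi mtlo
Hunk 6: at line 2 remove [hxcz,yyyv] add [acn] -> 14 lines: elan mfk acn zsjzb adokn ief ttqh hgnv iehh ales ydgkj ifhhw vznqi mtlo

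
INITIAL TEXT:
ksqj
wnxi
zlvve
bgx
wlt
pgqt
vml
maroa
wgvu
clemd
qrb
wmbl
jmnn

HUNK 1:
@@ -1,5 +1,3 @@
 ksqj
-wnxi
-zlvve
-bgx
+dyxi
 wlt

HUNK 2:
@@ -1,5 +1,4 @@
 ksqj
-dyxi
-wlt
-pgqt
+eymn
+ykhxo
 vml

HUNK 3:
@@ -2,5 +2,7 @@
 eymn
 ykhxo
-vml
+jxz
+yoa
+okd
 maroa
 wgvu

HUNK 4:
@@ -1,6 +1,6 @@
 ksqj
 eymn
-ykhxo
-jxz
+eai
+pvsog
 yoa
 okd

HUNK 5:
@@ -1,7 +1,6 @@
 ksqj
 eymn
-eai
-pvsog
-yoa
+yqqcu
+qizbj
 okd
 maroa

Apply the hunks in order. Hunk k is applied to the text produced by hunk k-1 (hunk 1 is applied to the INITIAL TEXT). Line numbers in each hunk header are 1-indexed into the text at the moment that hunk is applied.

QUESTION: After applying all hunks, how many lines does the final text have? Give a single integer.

Hunk 1: at line 1 remove [wnxi,zlvve,bgx] add [dyxi] -> 11 lines: ksqj dyxi wlt pgqt vml maroa wgvu clemd qrb wmbl jmnn
Hunk 2: at line 1 remove [dyxi,wlt,pgqt] add [eymn,ykhxo] -> 10 lines: ksqj eymn ykhxo vml maroa wgvu clemd qrb wmbl jmnn
Hunk 3: at line 2 remove [vml] add [jxz,yoa,okd] -> 12 lines: ksqj eymn ykhxo jxz yoa okd maroa wgvu clemd qrb wmbl jmnn
Hunk 4: at line 1 remove [ykhxo,jxz] add [eai,pvsog] -> 12 lines: ksqj eymn eai pvsog yoa okd maroa wgvu clemd qrb wmbl jmnn
Hunk 5: at line 1 remove [eai,pvsog,yoa] add [yqqcu,qizbj] -> 11 lines: ksqj eymn yqqcu qizbj okd maroa wgvu clemd qrb wmbl jmnn
Final line count: 11

Answer: 11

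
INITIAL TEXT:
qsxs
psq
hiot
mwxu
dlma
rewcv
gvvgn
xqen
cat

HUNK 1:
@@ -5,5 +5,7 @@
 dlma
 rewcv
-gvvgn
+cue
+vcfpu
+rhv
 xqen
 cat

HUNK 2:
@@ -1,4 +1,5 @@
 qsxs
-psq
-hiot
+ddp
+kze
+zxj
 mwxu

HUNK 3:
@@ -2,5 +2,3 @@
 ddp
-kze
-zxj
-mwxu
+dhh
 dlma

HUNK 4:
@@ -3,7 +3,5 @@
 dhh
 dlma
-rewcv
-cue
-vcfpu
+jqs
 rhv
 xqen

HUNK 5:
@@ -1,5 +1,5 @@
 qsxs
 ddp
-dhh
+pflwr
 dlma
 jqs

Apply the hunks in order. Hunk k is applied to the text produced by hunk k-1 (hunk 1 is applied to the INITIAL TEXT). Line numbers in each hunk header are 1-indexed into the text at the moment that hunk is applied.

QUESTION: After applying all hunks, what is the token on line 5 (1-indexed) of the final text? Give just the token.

Hunk 1: at line 5 remove [gvvgn] add [cue,vcfpu,rhv] -> 11 lines: qsxs psq hiot mwxu dlma rewcv cue vcfpu rhv xqen cat
Hunk 2: at line 1 remove [psq,hiot] add [ddp,kze,zxj] -> 12 lines: qsxs ddp kze zxj mwxu dlma rewcv cue vcfpu rhv xqen cat
Hunk 3: at line 2 remove [kze,zxj,mwxu] add [dhh] -> 10 lines: qsxs ddp dhh dlma rewcv cue vcfpu rhv xqen cat
Hunk 4: at line 3 remove [rewcv,cue,vcfpu] add [jqs] -> 8 lines: qsxs ddp dhh dlma jqs rhv xqen cat
Hunk 5: at line 1 remove [dhh] add [pflwr] -> 8 lines: qsxs ddp pflwr dlma jqs rhv xqen cat
Final line 5: jqs

Answer: jqs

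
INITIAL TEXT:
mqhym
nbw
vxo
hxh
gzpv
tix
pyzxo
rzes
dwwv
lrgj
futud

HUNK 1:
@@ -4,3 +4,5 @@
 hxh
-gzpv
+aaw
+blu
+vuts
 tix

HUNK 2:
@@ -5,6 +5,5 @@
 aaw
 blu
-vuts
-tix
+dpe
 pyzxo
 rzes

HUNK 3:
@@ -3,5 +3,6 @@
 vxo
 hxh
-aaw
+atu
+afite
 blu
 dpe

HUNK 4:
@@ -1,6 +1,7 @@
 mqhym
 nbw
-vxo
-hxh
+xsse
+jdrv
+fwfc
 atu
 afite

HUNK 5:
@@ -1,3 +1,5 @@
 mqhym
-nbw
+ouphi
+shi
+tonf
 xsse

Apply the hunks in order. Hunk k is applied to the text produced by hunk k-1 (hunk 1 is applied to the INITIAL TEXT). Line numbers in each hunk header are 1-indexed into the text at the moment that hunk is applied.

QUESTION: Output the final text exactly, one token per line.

Hunk 1: at line 4 remove [gzpv] add [aaw,blu,vuts] -> 13 lines: mqhym nbw vxo hxh aaw blu vuts tix pyzxo rzes dwwv lrgj futud
Hunk 2: at line 5 remove [vuts,tix] add [dpe] -> 12 lines: mqhym nbw vxo hxh aaw blu dpe pyzxo rzes dwwv lrgj futud
Hunk 3: at line 3 remove [aaw] add [atu,afite] -> 13 lines: mqhym nbw vxo hxh atu afite blu dpe pyzxo rzes dwwv lrgj futud
Hunk 4: at line 1 remove [vxo,hxh] add [xsse,jdrv,fwfc] -> 14 lines: mqhym nbw xsse jdrv fwfc atu afite blu dpe pyzxo rzes dwwv lrgj futud
Hunk 5: at line 1 remove [nbw] add [ouphi,shi,tonf] -> 16 lines: mqhym ouphi shi tonf xsse jdrv fwfc atu afite blu dpe pyzxo rzes dwwv lrgj futud

Answer: mqhym
ouphi
shi
tonf
xsse
jdrv
fwfc
atu
afite
blu
dpe
pyzxo
rzes
dwwv
lrgj
futud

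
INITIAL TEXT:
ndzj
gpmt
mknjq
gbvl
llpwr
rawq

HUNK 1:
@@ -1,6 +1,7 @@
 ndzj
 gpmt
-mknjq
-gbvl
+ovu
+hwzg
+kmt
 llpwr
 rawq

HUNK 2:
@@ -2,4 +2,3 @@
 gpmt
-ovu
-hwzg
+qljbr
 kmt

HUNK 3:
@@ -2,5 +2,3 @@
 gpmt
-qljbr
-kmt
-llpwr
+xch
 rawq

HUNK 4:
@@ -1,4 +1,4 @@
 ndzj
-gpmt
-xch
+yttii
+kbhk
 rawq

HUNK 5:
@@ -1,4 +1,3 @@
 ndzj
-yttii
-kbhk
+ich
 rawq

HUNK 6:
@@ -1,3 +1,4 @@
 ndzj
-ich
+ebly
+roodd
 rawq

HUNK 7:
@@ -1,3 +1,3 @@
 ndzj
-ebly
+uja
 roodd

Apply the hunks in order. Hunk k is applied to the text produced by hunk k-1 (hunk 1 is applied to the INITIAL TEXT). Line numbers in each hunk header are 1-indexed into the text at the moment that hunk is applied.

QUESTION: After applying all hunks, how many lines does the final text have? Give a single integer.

Answer: 4

Derivation:
Hunk 1: at line 1 remove [mknjq,gbvl] add [ovu,hwzg,kmt] -> 7 lines: ndzj gpmt ovu hwzg kmt llpwr rawq
Hunk 2: at line 2 remove [ovu,hwzg] add [qljbr] -> 6 lines: ndzj gpmt qljbr kmt llpwr rawq
Hunk 3: at line 2 remove [qljbr,kmt,llpwr] add [xch] -> 4 lines: ndzj gpmt xch rawq
Hunk 4: at line 1 remove [gpmt,xch] add [yttii,kbhk] -> 4 lines: ndzj yttii kbhk rawq
Hunk 5: at line 1 remove [yttii,kbhk] add [ich] -> 3 lines: ndzj ich rawq
Hunk 6: at line 1 remove [ich] add [ebly,roodd] -> 4 lines: ndzj ebly roodd rawq
Hunk 7: at line 1 remove [ebly] add [uja] -> 4 lines: ndzj uja roodd rawq
Final line count: 4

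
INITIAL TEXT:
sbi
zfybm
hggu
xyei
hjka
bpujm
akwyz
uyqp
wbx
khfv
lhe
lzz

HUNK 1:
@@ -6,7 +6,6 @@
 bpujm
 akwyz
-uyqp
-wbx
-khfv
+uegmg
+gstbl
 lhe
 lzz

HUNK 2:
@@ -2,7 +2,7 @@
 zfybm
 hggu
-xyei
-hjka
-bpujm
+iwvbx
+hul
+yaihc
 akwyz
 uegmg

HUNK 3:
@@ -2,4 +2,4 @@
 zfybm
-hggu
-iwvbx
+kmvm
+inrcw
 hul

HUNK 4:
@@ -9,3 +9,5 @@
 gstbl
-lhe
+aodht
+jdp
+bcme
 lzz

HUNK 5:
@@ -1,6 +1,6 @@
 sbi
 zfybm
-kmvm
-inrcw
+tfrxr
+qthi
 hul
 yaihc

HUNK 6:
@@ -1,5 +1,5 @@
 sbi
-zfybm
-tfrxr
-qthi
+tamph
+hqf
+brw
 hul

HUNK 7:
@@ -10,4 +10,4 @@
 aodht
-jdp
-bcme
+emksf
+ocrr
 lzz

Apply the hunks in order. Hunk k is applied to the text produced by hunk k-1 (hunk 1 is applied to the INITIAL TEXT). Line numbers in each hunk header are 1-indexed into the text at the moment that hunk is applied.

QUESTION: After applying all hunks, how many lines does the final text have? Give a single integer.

Hunk 1: at line 6 remove [uyqp,wbx,khfv] add [uegmg,gstbl] -> 11 lines: sbi zfybm hggu xyei hjka bpujm akwyz uegmg gstbl lhe lzz
Hunk 2: at line 2 remove [xyei,hjka,bpujm] add [iwvbx,hul,yaihc] -> 11 lines: sbi zfybm hggu iwvbx hul yaihc akwyz uegmg gstbl lhe lzz
Hunk 3: at line 2 remove [hggu,iwvbx] add [kmvm,inrcw] -> 11 lines: sbi zfybm kmvm inrcw hul yaihc akwyz uegmg gstbl lhe lzz
Hunk 4: at line 9 remove [lhe] add [aodht,jdp,bcme] -> 13 lines: sbi zfybm kmvm inrcw hul yaihc akwyz uegmg gstbl aodht jdp bcme lzz
Hunk 5: at line 1 remove [kmvm,inrcw] add [tfrxr,qthi] -> 13 lines: sbi zfybm tfrxr qthi hul yaihc akwyz uegmg gstbl aodht jdp bcme lzz
Hunk 6: at line 1 remove [zfybm,tfrxr,qthi] add [tamph,hqf,brw] -> 13 lines: sbi tamph hqf brw hul yaihc akwyz uegmg gstbl aodht jdp bcme lzz
Hunk 7: at line 10 remove [jdp,bcme] add [emksf,ocrr] -> 13 lines: sbi tamph hqf brw hul yaihc akwyz uegmg gstbl aodht emksf ocrr lzz
Final line count: 13

Answer: 13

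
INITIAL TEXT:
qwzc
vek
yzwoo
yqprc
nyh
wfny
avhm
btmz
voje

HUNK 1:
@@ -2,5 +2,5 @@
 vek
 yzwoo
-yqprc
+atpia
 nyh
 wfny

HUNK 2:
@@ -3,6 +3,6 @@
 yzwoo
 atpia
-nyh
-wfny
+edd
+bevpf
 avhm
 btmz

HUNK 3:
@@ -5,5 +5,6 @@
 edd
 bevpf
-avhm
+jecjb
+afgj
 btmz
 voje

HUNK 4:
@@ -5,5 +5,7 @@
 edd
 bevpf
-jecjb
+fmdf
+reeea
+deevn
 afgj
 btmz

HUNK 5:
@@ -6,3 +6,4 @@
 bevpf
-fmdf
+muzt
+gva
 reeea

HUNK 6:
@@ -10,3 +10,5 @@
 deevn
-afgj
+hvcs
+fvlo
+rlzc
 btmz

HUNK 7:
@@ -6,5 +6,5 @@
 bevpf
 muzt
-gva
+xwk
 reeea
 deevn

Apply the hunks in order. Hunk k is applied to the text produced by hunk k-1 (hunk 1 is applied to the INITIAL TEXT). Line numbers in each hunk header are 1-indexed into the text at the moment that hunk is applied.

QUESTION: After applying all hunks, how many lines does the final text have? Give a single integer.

Hunk 1: at line 2 remove [yqprc] add [atpia] -> 9 lines: qwzc vek yzwoo atpia nyh wfny avhm btmz voje
Hunk 2: at line 3 remove [nyh,wfny] add [edd,bevpf] -> 9 lines: qwzc vek yzwoo atpia edd bevpf avhm btmz voje
Hunk 3: at line 5 remove [avhm] add [jecjb,afgj] -> 10 lines: qwzc vek yzwoo atpia edd bevpf jecjb afgj btmz voje
Hunk 4: at line 5 remove [jecjb] add [fmdf,reeea,deevn] -> 12 lines: qwzc vek yzwoo atpia edd bevpf fmdf reeea deevn afgj btmz voje
Hunk 5: at line 6 remove [fmdf] add [muzt,gva] -> 13 lines: qwzc vek yzwoo atpia edd bevpf muzt gva reeea deevn afgj btmz voje
Hunk 6: at line 10 remove [afgj] add [hvcs,fvlo,rlzc] -> 15 lines: qwzc vek yzwoo atpia edd bevpf muzt gva reeea deevn hvcs fvlo rlzc btmz voje
Hunk 7: at line 6 remove [gva] add [xwk] -> 15 lines: qwzc vek yzwoo atpia edd bevpf muzt xwk reeea deevn hvcs fvlo rlzc btmz voje
Final line count: 15

Answer: 15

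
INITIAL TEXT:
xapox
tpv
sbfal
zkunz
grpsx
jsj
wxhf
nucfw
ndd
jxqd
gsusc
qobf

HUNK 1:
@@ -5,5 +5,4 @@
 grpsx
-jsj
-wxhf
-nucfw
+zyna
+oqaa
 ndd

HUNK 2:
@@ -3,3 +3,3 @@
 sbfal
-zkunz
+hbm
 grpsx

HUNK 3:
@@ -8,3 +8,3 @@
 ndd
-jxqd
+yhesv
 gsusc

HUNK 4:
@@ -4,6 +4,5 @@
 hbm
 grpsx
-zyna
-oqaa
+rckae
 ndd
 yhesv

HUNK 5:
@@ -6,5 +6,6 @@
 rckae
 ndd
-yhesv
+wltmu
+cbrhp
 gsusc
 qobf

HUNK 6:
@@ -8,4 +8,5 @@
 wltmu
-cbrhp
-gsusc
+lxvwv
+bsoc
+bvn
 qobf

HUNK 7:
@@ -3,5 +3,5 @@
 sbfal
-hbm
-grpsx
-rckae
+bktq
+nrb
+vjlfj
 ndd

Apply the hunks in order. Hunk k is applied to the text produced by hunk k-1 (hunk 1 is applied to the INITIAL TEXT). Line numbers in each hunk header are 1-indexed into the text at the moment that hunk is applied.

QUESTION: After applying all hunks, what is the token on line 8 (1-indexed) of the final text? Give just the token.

Answer: wltmu

Derivation:
Hunk 1: at line 5 remove [jsj,wxhf,nucfw] add [zyna,oqaa] -> 11 lines: xapox tpv sbfal zkunz grpsx zyna oqaa ndd jxqd gsusc qobf
Hunk 2: at line 3 remove [zkunz] add [hbm] -> 11 lines: xapox tpv sbfal hbm grpsx zyna oqaa ndd jxqd gsusc qobf
Hunk 3: at line 8 remove [jxqd] add [yhesv] -> 11 lines: xapox tpv sbfal hbm grpsx zyna oqaa ndd yhesv gsusc qobf
Hunk 4: at line 4 remove [zyna,oqaa] add [rckae] -> 10 lines: xapox tpv sbfal hbm grpsx rckae ndd yhesv gsusc qobf
Hunk 5: at line 6 remove [yhesv] add [wltmu,cbrhp] -> 11 lines: xapox tpv sbfal hbm grpsx rckae ndd wltmu cbrhp gsusc qobf
Hunk 6: at line 8 remove [cbrhp,gsusc] add [lxvwv,bsoc,bvn] -> 12 lines: xapox tpv sbfal hbm grpsx rckae ndd wltmu lxvwv bsoc bvn qobf
Hunk 7: at line 3 remove [hbm,grpsx,rckae] add [bktq,nrb,vjlfj] -> 12 lines: xapox tpv sbfal bktq nrb vjlfj ndd wltmu lxvwv bsoc bvn qobf
Final line 8: wltmu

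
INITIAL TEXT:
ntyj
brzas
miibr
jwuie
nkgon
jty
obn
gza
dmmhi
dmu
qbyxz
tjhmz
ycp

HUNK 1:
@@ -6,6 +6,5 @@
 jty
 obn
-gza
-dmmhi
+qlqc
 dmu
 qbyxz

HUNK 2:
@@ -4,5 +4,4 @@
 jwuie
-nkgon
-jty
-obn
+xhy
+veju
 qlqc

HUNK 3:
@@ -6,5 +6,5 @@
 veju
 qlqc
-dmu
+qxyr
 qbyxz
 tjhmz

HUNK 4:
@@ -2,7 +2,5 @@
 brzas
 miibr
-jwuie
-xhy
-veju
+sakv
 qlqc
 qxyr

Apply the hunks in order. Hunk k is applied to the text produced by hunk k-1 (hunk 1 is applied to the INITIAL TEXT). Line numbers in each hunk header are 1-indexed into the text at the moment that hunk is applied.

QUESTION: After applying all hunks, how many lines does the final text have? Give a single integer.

Answer: 9

Derivation:
Hunk 1: at line 6 remove [gza,dmmhi] add [qlqc] -> 12 lines: ntyj brzas miibr jwuie nkgon jty obn qlqc dmu qbyxz tjhmz ycp
Hunk 2: at line 4 remove [nkgon,jty,obn] add [xhy,veju] -> 11 lines: ntyj brzas miibr jwuie xhy veju qlqc dmu qbyxz tjhmz ycp
Hunk 3: at line 6 remove [dmu] add [qxyr] -> 11 lines: ntyj brzas miibr jwuie xhy veju qlqc qxyr qbyxz tjhmz ycp
Hunk 4: at line 2 remove [jwuie,xhy,veju] add [sakv] -> 9 lines: ntyj brzas miibr sakv qlqc qxyr qbyxz tjhmz ycp
Final line count: 9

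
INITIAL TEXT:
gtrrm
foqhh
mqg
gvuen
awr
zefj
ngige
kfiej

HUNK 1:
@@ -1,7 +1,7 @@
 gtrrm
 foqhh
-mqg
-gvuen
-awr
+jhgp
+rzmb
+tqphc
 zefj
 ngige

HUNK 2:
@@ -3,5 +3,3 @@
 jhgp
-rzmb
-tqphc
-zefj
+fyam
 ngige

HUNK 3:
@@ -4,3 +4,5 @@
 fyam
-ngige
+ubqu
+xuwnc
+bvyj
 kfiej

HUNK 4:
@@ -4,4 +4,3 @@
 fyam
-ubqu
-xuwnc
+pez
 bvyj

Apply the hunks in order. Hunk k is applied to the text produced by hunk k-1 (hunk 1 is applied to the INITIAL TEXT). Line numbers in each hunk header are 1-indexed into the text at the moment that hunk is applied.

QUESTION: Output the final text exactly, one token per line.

Hunk 1: at line 1 remove [mqg,gvuen,awr] add [jhgp,rzmb,tqphc] -> 8 lines: gtrrm foqhh jhgp rzmb tqphc zefj ngige kfiej
Hunk 2: at line 3 remove [rzmb,tqphc,zefj] add [fyam] -> 6 lines: gtrrm foqhh jhgp fyam ngige kfiej
Hunk 3: at line 4 remove [ngige] add [ubqu,xuwnc,bvyj] -> 8 lines: gtrrm foqhh jhgp fyam ubqu xuwnc bvyj kfiej
Hunk 4: at line 4 remove [ubqu,xuwnc] add [pez] -> 7 lines: gtrrm foqhh jhgp fyam pez bvyj kfiej

Answer: gtrrm
foqhh
jhgp
fyam
pez
bvyj
kfiej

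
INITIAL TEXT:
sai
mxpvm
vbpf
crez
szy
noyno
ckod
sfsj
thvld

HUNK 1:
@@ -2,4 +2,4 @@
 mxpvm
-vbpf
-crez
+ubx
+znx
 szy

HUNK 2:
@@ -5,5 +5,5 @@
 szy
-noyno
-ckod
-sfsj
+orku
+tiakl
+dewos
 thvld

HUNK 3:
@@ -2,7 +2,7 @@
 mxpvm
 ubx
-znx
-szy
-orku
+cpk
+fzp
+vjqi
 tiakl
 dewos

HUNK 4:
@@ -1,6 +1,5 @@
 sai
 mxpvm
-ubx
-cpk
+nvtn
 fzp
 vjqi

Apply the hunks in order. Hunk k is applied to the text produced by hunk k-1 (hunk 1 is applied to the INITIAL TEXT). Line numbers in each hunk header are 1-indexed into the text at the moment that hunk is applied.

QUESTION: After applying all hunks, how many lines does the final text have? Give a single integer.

Hunk 1: at line 2 remove [vbpf,crez] add [ubx,znx] -> 9 lines: sai mxpvm ubx znx szy noyno ckod sfsj thvld
Hunk 2: at line 5 remove [noyno,ckod,sfsj] add [orku,tiakl,dewos] -> 9 lines: sai mxpvm ubx znx szy orku tiakl dewos thvld
Hunk 3: at line 2 remove [znx,szy,orku] add [cpk,fzp,vjqi] -> 9 lines: sai mxpvm ubx cpk fzp vjqi tiakl dewos thvld
Hunk 4: at line 1 remove [ubx,cpk] add [nvtn] -> 8 lines: sai mxpvm nvtn fzp vjqi tiakl dewos thvld
Final line count: 8

Answer: 8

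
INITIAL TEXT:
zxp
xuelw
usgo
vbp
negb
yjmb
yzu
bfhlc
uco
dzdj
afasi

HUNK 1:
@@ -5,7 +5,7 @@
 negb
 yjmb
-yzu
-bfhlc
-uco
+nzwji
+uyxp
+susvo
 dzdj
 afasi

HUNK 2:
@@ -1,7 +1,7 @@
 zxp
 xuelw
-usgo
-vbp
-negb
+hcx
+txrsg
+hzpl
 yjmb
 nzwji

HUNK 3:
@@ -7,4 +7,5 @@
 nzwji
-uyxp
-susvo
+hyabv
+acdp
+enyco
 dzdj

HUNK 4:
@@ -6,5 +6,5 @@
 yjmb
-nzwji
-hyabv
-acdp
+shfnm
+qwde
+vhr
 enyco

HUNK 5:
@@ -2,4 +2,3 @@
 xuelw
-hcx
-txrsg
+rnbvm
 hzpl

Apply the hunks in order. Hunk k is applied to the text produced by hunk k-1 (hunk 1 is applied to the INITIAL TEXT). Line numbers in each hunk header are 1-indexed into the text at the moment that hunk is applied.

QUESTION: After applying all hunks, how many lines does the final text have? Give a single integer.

Answer: 11

Derivation:
Hunk 1: at line 5 remove [yzu,bfhlc,uco] add [nzwji,uyxp,susvo] -> 11 lines: zxp xuelw usgo vbp negb yjmb nzwji uyxp susvo dzdj afasi
Hunk 2: at line 1 remove [usgo,vbp,negb] add [hcx,txrsg,hzpl] -> 11 lines: zxp xuelw hcx txrsg hzpl yjmb nzwji uyxp susvo dzdj afasi
Hunk 3: at line 7 remove [uyxp,susvo] add [hyabv,acdp,enyco] -> 12 lines: zxp xuelw hcx txrsg hzpl yjmb nzwji hyabv acdp enyco dzdj afasi
Hunk 4: at line 6 remove [nzwji,hyabv,acdp] add [shfnm,qwde,vhr] -> 12 lines: zxp xuelw hcx txrsg hzpl yjmb shfnm qwde vhr enyco dzdj afasi
Hunk 5: at line 2 remove [hcx,txrsg] add [rnbvm] -> 11 lines: zxp xuelw rnbvm hzpl yjmb shfnm qwde vhr enyco dzdj afasi
Final line count: 11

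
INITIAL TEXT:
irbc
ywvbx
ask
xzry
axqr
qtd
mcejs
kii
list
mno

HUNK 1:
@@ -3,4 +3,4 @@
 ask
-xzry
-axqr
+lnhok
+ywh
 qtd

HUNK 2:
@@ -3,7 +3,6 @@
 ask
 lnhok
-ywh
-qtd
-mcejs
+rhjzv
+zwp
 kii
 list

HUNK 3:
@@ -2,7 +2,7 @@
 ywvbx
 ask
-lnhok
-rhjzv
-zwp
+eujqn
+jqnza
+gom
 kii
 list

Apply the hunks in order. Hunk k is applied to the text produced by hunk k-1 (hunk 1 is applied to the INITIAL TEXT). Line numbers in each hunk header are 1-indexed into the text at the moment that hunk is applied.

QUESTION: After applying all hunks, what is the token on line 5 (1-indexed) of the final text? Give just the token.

Hunk 1: at line 3 remove [xzry,axqr] add [lnhok,ywh] -> 10 lines: irbc ywvbx ask lnhok ywh qtd mcejs kii list mno
Hunk 2: at line 3 remove [ywh,qtd,mcejs] add [rhjzv,zwp] -> 9 lines: irbc ywvbx ask lnhok rhjzv zwp kii list mno
Hunk 3: at line 2 remove [lnhok,rhjzv,zwp] add [eujqn,jqnza,gom] -> 9 lines: irbc ywvbx ask eujqn jqnza gom kii list mno
Final line 5: jqnza

Answer: jqnza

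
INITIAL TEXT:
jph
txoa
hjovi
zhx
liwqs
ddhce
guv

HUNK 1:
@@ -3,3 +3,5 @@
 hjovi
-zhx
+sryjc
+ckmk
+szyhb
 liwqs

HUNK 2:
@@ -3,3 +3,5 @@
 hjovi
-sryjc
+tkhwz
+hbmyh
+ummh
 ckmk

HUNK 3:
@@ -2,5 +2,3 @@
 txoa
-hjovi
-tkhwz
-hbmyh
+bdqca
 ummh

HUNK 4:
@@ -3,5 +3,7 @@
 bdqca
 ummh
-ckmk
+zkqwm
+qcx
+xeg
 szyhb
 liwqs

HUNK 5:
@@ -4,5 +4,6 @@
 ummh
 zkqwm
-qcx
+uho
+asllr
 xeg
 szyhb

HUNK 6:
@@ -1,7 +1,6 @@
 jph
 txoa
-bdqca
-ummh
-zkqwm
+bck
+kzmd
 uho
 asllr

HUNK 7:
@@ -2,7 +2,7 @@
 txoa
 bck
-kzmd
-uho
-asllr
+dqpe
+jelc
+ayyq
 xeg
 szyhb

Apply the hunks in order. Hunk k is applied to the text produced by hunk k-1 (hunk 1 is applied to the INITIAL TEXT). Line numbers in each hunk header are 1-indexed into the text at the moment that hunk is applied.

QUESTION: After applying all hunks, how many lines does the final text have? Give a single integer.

Answer: 11

Derivation:
Hunk 1: at line 3 remove [zhx] add [sryjc,ckmk,szyhb] -> 9 lines: jph txoa hjovi sryjc ckmk szyhb liwqs ddhce guv
Hunk 2: at line 3 remove [sryjc] add [tkhwz,hbmyh,ummh] -> 11 lines: jph txoa hjovi tkhwz hbmyh ummh ckmk szyhb liwqs ddhce guv
Hunk 3: at line 2 remove [hjovi,tkhwz,hbmyh] add [bdqca] -> 9 lines: jph txoa bdqca ummh ckmk szyhb liwqs ddhce guv
Hunk 4: at line 3 remove [ckmk] add [zkqwm,qcx,xeg] -> 11 lines: jph txoa bdqca ummh zkqwm qcx xeg szyhb liwqs ddhce guv
Hunk 5: at line 4 remove [qcx] add [uho,asllr] -> 12 lines: jph txoa bdqca ummh zkqwm uho asllr xeg szyhb liwqs ddhce guv
Hunk 6: at line 1 remove [bdqca,ummh,zkqwm] add [bck,kzmd] -> 11 lines: jph txoa bck kzmd uho asllr xeg szyhb liwqs ddhce guv
Hunk 7: at line 2 remove [kzmd,uho,asllr] add [dqpe,jelc,ayyq] -> 11 lines: jph txoa bck dqpe jelc ayyq xeg szyhb liwqs ddhce guv
Final line count: 11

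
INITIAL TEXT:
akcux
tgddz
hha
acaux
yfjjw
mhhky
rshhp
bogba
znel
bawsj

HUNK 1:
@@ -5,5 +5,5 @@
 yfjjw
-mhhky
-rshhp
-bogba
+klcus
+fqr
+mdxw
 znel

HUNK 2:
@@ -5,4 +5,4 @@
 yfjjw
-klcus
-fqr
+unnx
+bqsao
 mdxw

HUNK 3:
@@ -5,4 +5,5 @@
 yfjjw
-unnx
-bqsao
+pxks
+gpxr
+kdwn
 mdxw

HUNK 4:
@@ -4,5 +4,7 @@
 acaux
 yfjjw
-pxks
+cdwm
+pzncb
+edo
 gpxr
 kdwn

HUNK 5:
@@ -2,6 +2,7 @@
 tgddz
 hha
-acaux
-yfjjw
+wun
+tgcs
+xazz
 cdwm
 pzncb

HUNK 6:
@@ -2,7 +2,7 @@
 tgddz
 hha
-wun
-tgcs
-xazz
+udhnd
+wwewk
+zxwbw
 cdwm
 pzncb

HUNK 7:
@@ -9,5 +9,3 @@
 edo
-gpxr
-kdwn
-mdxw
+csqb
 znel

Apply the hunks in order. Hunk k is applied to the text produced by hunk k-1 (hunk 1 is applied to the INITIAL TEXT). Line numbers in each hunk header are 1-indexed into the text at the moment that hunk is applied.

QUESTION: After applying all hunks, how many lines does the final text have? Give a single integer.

Answer: 12

Derivation:
Hunk 1: at line 5 remove [mhhky,rshhp,bogba] add [klcus,fqr,mdxw] -> 10 lines: akcux tgddz hha acaux yfjjw klcus fqr mdxw znel bawsj
Hunk 2: at line 5 remove [klcus,fqr] add [unnx,bqsao] -> 10 lines: akcux tgddz hha acaux yfjjw unnx bqsao mdxw znel bawsj
Hunk 3: at line 5 remove [unnx,bqsao] add [pxks,gpxr,kdwn] -> 11 lines: akcux tgddz hha acaux yfjjw pxks gpxr kdwn mdxw znel bawsj
Hunk 4: at line 4 remove [pxks] add [cdwm,pzncb,edo] -> 13 lines: akcux tgddz hha acaux yfjjw cdwm pzncb edo gpxr kdwn mdxw znel bawsj
Hunk 5: at line 2 remove [acaux,yfjjw] add [wun,tgcs,xazz] -> 14 lines: akcux tgddz hha wun tgcs xazz cdwm pzncb edo gpxr kdwn mdxw znel bawsj
Hunk 6: at line 2 remove [wun,tgcs,xazz] add [udhnd,wwewk,zxwbw] -> 14 lines: akcux tgddz hha udhnd wwewk zxwbw cdwm pzncb edo gpxr kdwn mdxw znel bawsj
Hunk 7: at line 9 remove [gpxr,kdwn,mdxw] add [csqb] -> 12 lines: akcux tgddz hha udhnd wwewk zxwbw cdwm pzncb edo csqb znel bawsj
Final line count: 12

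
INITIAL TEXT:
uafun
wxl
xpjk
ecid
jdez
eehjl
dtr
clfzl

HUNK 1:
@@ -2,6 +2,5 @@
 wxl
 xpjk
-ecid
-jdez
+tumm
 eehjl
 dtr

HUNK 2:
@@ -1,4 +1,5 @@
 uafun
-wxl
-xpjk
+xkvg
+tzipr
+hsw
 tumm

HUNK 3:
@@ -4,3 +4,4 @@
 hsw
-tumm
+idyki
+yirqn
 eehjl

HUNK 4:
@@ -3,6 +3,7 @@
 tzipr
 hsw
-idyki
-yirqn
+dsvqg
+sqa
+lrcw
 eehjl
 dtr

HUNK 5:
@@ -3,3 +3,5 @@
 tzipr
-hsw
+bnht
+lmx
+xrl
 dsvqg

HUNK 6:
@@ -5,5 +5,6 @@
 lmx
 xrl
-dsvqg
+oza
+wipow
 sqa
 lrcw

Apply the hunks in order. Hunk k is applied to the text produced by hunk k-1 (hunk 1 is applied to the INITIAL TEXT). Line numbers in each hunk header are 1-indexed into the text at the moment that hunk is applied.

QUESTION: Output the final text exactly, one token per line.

Hunk 1: at line 2 remove [ecid,jdez] add [tumm] -> 7 lines: uafun wxl xpjk tumm eehjl dtr clfzl
Hunk 2: at line 1 remove [wxl,xpjk] add [xkvg,tzipr,hsw] -> 8 lines: uafun xkvg tzipr hsw tumm eehjl dtr clfzl
Hunk 3: at line 4 remove [tumm] add [idyki,yirqn] -> 9 lines: uafun xkvg tzipr hsw idyki yirqn eehjl dtr clfzl
Hunk 4: at line 3 remove [idyki,yirqn] add [dsvqg,sqa,lrcw] -> 10 lines: uafun xkvg tzipr hsw dsvqg sqa lrcw eehjl dtr clfzl
Hunk 5: at line 3 remove [hsw] add [bnht,lmx,xrl] -> 12 lines: uafun xkvg tzipr bnht lmx xrl dsvqg sqa lrcw eehjl dtr clfzl
Hunk 6: at line 5 remove [dsvqg] add [oza,wipow] -> 13 lines: uafun xkvg tzipr bnht lmx xrl oza wipow sqa lrcw eehjl dtr clfzl

Answer: uafun
xkvg
tzipr
bnht
lmx
xrl
oza
wipow
sqa
lrcw
eehjl
dtr
clfzl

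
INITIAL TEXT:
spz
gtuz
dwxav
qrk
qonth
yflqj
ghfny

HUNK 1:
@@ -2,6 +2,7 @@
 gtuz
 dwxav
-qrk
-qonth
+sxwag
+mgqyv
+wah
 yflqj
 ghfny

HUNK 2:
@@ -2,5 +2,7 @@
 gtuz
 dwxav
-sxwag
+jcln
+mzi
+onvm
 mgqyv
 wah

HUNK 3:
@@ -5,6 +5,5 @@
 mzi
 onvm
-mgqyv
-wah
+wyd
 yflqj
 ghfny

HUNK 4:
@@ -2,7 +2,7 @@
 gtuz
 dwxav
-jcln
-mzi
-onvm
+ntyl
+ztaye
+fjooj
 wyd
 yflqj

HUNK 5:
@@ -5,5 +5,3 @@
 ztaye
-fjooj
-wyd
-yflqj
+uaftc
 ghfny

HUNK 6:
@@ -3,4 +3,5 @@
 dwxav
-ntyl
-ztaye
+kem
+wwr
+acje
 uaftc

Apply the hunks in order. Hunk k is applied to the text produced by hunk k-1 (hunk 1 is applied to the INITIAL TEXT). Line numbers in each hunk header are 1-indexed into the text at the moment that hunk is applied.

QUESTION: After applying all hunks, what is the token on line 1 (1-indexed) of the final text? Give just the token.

Answer: spz

Derivation:
Hunk 1: at line 2 remove [qrk,qonth] add [sxwag,mgqyv,wah] -> 8 lines: spz gtuz dwxav sxwag mgqyv wah yflqj ghfny
Hunk 2: at line 2 remove [sxwag] add [jcln,mzi,onvm] -> 10 lines: spz gtuz dwxav jcln mzi onvm mgqyv wah yflqj ghfny
Hunk 3: at line 5 remove [mgqyv,wah] add [wyd] -> 9 lines: spz gtuz dwxav jcln mzi onvm wyd yflqj ghfny
Hunk 4: at line 2 remove [jcln,mzi,onvm] add [ntyl,ztaye,fjooj] -> 9 lines: spz gtuz dwxav ntyl ztaye fjooj wyd yflqj ghfny
Hunk 5: at line 5 remove [fjooj,wyd,yflqj] add [uaftc] -> 7 lines: spz gtuz dwxav ntyl ztaye uaftc ghfny
Hunk 6: at line 3 remove [ntyl,ztaye] add [kem,wwr,acje] -> 8 lines: spz gtuz dwxav kem wwr acje uaftc ghfny
Final line 1: spz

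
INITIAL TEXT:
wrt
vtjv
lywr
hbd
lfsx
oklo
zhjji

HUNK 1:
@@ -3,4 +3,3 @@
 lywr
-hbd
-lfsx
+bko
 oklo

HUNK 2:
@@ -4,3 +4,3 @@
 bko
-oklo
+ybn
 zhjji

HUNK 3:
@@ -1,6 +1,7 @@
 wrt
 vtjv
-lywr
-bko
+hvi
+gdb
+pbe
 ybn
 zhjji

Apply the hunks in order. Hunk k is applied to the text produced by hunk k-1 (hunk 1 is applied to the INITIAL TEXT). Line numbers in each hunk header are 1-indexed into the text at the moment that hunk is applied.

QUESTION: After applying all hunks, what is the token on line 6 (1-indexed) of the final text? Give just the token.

Answer: ybn

Derivation:
Hunk 1: at line 3 remove [hbd,lfsx] add [bko] -> 6 lines: wrt vtjv lywr bko oklo zhjji
Hunk 2: at line 4 remove [oklo] add [ybn] -> 6 lines: wrt vtjv lywr bko ybn zhjji
Hunk 3: at line 1 remove [lywr,bko] add [hvi,gdb,pbe] -> 7 lines: wrt vtjv hvi gdb pbe ybn zhjji
Final line 6: ybn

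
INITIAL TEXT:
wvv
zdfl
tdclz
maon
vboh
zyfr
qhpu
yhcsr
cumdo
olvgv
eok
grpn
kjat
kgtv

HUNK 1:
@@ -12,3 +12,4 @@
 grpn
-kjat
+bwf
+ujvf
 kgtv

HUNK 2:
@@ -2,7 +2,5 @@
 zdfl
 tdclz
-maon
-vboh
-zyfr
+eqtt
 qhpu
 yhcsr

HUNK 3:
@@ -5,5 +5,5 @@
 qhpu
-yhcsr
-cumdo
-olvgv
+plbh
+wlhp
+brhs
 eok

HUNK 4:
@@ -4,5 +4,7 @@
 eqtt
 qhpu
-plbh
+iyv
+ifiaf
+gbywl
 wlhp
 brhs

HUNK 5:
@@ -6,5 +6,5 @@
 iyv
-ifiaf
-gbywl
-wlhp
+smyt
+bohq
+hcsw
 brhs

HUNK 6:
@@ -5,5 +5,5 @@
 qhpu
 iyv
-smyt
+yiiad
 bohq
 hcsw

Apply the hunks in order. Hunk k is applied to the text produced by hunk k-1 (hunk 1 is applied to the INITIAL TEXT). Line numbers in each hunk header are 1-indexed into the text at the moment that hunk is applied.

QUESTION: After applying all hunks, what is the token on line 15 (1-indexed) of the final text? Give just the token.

Hunk 1: at line 12 remove [kjat] add [bwf,ujvf] -> 15 lines: wvv zdfl tdclz maon vboh zyfr qhpu yhcsr cumdo olvgv eok grpn bwf ujvf kgtv
Hunk 2: at line 2 remove [maon,vboh,zyfr] add [eqtt] -> 13 lines: wvv zdfl tdclz eqtt qhpu yhcsr cumdo olvgv eok grpn bwf ujvf kgtv
Hunk 3: at line 5 remove [yhcsr,cumdo,olvgv] add [plbh,wlhp,brhs] -> 13 lines: wvv zdfl tdclz eqtt qhpu plbh wlhp brhs eok grpn bwf ujvf kgtv
Hunk 4: at line 4 remove [plbh] add [iyv,ifiaf,gbywl] -> 15 lines: wvv zdfl tdclz eqtt qhpu iyv ifiaf gbywl wlhp brhs eok grpn bwf ujvf kgtv
Hunk 5: at line 6 remove [ifiaf,gbywl,wlhp] add [smyt,bohq,hcsw] -> 15 lines: wvv zdfl tdclz eqtt qhpu iyv smyt bohq hcsw brhs eok grpn bwf ujvf kgtv
Hunk 6: at line 5 remove [smyt] add [yiiad] -> 15 lines: wvv zdfl tdclz eqtt qhpu iyv yiiad bohq hcsw brhs eok grpn bwf ujvf kgtv
Final line 15: kgtv

Answer: kgtv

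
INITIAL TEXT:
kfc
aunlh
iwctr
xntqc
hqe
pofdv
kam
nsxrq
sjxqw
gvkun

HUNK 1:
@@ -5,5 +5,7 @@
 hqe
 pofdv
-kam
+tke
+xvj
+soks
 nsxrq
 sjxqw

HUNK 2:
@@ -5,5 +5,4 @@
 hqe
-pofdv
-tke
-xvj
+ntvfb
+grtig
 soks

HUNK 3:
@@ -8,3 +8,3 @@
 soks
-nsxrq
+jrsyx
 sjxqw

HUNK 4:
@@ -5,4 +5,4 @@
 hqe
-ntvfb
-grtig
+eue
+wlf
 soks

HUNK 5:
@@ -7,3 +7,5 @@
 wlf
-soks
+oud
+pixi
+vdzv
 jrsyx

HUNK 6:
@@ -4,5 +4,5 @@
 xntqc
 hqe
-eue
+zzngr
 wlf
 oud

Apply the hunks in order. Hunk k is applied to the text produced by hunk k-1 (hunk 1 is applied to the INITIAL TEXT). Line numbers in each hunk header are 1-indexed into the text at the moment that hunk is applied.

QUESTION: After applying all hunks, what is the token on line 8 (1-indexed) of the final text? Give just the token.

Hunk 1: at line 5 remove [kam] add [tke,xvj,soks] -> 12 lines: kfc aunlh iwctr xntqc hqe pofdv tke xvj soks nsxrq sjxqw gvkun
Hunk 2: at line 5 remove [pofdv,tke,xvj] add [ntvfb,grtig] -> 11 lines: kfc aunlh iwctr xntqc hqe ntvfb grtig soks nsxrq sjxqw gvkun
Hunk 3: at line 8 remove [nsxrq] add [jrsyx] -> 11 lines: kfc aunlh iwctr xntqc hqe ntvfb grtig soks jrsyx sjxqw gvkun
Hunk 4: at line 5 remove [ntvfb,grtig] add [eue,wlf] -> 11 lines: kfc aunlh iwctr xntqc hqe eue wlf soks jrsyx sjxqw gvkun
Hunk 5: at line 7 remove [soks] add [oud,pixi,vdzv] -> 13 lines: kfc aunlh iwctr xntqc hqe eue wlf oud pixi vdzv jrsyx sjxqw gvkun
Hunk 6: at line 4 remove [eue] add [zzngr] -> 13 lines: kfc aunlh iwctr xntqc hqe zzngr wlf oud pixi vdzv jrsyx sjxqw gvkun
Final line 8: oud

Answer: oud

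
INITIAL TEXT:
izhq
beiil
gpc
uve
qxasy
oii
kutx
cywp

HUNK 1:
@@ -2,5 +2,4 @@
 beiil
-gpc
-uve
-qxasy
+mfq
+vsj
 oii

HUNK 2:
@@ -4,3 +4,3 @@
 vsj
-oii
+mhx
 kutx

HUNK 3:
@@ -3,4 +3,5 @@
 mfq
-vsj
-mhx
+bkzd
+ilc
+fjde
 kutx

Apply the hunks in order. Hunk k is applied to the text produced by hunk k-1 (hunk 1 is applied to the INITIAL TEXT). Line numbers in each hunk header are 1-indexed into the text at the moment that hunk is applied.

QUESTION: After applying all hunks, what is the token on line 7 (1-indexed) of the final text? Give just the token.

Hunk 1: at line 2 remove [gpc,uve,qxasy] add [mfq,vsj] -> 7 lines: izhq beiil mfq vsj oii kutx cywp
Hunk 2: at line 4 remove [oii] add [mhx] -> 7 lines: izhq beiil mfq vsj mhx kutx cywp
Hunk 3: at line 3 remove [vsj,mhx] add [bkzd,ilc,fjde] -> 8 lines: izhq beiil mfq bkzd ilc fjde kutx cywp
Final line 7: kutx

Answer: kutx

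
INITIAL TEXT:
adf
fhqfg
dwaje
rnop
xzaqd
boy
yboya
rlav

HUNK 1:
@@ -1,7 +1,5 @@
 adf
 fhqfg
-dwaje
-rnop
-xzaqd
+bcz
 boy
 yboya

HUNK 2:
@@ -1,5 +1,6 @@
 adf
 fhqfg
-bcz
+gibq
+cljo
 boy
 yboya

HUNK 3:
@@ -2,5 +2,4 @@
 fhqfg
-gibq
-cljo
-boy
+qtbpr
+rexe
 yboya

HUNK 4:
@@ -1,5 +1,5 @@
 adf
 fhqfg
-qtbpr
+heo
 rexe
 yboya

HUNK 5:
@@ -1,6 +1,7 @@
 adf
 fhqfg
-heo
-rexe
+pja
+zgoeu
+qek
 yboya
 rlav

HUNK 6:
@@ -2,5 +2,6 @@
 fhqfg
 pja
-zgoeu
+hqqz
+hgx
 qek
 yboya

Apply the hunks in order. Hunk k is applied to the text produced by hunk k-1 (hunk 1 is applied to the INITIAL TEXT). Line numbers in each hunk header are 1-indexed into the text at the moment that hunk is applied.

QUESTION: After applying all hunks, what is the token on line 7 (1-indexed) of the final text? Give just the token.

Hunk 1: at line 1 remove [dwaje,rnop,xzaqd] add [bcz] -> 6 lines: adf fhqfg bcz boy yboya rlav
Hunk 2: at line 1 remove [bcz] add [gibq,cljo] -> 7 lines: adf fhqfg gibq cljo boy yboya rlav
Hunk 3: at line 2 remove [gibq,cljo,boy] add [qtbpr,rexe] -> 6 lines: adf fhqfg qtbpr rexe yboya rlav
Hunk 4: at line 1 remove [qtbpr] add [heo] -> 6 lines: adf fhqfg heo rexe yboya rlav
Hunk 5: at line 1 remove [heo,rexe] add [pja,zgoeu,qek] -> 7 lines: adf fhqfg pja zgoeu qek yboya rlav
Hunk 6: at line 2 remove [zgoeu] add [hqqz,hgx] -> 8 lines: adf fhqfg pja hqqz hgx qek yboya rlav
Final line 7: yboya

Answer: yboya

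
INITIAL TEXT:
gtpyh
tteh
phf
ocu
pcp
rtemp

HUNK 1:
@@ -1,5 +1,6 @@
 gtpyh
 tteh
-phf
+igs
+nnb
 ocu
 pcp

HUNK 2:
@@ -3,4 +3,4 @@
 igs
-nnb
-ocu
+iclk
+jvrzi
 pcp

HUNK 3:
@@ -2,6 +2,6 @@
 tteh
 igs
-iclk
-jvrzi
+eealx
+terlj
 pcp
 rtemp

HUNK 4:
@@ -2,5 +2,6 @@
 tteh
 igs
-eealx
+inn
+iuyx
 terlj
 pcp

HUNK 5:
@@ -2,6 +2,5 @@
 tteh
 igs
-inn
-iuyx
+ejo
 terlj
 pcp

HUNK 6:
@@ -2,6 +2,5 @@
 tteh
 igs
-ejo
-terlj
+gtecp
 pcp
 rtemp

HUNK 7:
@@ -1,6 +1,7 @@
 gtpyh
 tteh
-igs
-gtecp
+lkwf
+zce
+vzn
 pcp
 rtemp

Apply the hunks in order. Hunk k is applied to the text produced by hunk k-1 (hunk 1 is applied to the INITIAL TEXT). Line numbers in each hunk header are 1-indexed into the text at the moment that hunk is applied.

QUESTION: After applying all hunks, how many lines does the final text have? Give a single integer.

Hunk 1: at line 1 remove [phf] add [igs,nnb] -> 7 lines: gtpyh tteh igs nnb ocu pcp rtemp
Hunk 2: at line 3 remove [nnb,ocu] add [iclk,jvrzi] -> 7 lines: gtpyh tteh igs iclk jvrzi pcp rtemp
Hunk 3: at line 2 remove [iclk,jvrzi] add [eealx,terlj] -> 7 lines: gtpyh tteh igs eealx terlj pcp rtemp
Hunk 4: at line 2 remove [eealx] add [inn,iuyx] -> 8 lines: gtpyh tteh igs inn iuyx terlj pcp rtemp
Hunk 5: at line 2 remove [inn,iuyx] add [ejo] -> 7 lines: gtpyh tteh igs ejo terlj pcp rtemp
Hunk 6: at line 2 remove [ejo,terlj] add [gtecp] -> 6 lines: gtpyh tteh igs gtecp pcp rtemp
Hunk 7: at line 1 remove [igs,gtecp] add [lkwf,zce,vzn] -> 7 lines: gtpyh tteh lkwf zce vzn pcp rtemp
Final line count: 7

Answer: 7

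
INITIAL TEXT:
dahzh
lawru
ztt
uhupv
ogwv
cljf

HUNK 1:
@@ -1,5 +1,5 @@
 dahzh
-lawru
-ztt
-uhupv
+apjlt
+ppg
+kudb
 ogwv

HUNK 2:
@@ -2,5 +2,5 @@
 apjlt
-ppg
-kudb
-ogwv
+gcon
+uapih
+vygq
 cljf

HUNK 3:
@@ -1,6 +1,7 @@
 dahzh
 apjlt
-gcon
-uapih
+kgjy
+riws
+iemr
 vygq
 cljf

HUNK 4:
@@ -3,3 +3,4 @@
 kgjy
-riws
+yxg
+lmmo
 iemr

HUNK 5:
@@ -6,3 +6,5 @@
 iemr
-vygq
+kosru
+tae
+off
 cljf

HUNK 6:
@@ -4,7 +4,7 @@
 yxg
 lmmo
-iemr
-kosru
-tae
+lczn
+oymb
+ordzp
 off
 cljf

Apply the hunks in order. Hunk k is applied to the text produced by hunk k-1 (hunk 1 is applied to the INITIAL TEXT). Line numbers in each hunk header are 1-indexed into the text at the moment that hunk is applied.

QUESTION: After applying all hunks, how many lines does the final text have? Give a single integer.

Answer: 10

Derivation:
Hunk 1: at line 1 remove [lawru,ztt,uhupv] add [apjlt,ppg,kudb] -> 6 lines: dahzh apjlt ppg kudb ogwv cljf
Hunk 2: at line 2 remove [ppg,kudb,ogwv] add [gcon,uapih,vygq] -> 6 lines: dahzh apjlt gcon uapih vygq cljf
Hunk 3: at line 1 remove [gcon,uapih] add [kgjy,riws,iemr] -> 7 lines: dahzh apjlt kgjy riws iemr vygq cljf
Hunk 4: at line 3 remove [riws] add [yxg,lmmo] -> 8 lines: dahzh apjlt kgjy yxg lmmo iemr vygq cljf
Hunk 5: at line 6 remove [vygq] add [kosru,tae,off] -> 10 lines: dahzh apjlt kgjy yxg lmmo iemr kosru tae off cljf
Hunk 6: at line 4 remove [iemr,kosru,tae] add [lczn,oymb,ordzp] -> 10 lines: dahzh apjlt kgjy yxg lmmo lczn oymb ordzp off cljf
Final line count: 10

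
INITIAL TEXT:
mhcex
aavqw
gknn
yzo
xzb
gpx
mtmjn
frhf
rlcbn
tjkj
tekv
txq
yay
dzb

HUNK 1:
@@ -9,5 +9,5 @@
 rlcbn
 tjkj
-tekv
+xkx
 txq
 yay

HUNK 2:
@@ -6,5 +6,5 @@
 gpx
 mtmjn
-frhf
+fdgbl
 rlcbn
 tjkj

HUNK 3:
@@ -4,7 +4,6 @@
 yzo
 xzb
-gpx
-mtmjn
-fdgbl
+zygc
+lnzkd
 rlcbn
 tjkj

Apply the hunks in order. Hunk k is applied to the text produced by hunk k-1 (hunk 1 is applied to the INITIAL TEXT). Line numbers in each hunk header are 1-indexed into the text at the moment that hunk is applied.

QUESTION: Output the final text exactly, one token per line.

Hunk 1: at line 9 remove [tekv] add [xkx] -> 14 lines: mhcex aavqw gknn yzo xzb gpx mtmjn frhf rlcbn tjkj xkx txq yay dzb
Hunk 2: at line 6 remove [frhf] add [fdgbl] -> 14 lines: mhcex aavqw gknn yzo xzb gpx mtmjn fdgbl rlcbn tjkj xkx txq yay dzb
Hunk 3: at line 4 remove [gpx,mtmjn,fdgbl] add [zygc,lnzkd] -> 13 lines: mhcex aavqw gknn yzo xzb zygc lnzkd rlcbn tjkj xkx txq yay dzb

Answer: mhcex
aavqw
gknn
yzo
xzb
zygc
lnzkd
rlcbn
tjkj
xkx
txq
yay
dzb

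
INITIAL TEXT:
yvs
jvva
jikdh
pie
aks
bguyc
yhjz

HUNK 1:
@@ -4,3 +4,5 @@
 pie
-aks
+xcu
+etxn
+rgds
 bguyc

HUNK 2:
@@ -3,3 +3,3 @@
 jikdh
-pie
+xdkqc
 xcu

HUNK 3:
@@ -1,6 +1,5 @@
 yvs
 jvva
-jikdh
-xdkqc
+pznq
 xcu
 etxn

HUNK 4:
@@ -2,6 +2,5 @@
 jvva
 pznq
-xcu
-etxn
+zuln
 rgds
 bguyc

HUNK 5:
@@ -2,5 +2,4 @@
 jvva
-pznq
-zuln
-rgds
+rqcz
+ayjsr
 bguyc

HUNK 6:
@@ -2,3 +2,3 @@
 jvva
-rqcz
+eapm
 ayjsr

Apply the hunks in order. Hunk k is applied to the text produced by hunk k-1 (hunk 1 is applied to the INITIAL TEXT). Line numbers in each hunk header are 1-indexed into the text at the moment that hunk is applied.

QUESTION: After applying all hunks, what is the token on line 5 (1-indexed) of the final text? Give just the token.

Answer: bguyc

Derivation:
Hunk 1: at line 4 remove [aks] add [xcu,etxn,rgds] -> 9 lines: yvs jvva jikdh pie xcu etxn rgds bguyc yhjz
Hunk 2: at line 3 remove [pie] add [xdkqc] -> 9 lines: yvs jvva jikdh xdkqc xcu etxn rgds bguyc yhjz
Hunk 3: at line 1 remove [jikdh,xdkqc] add [pznq] -> 8 lines: yvs jvva pznq xcu etxn rgds bguyc yhjz
Hunk 4: at line 2 remove [xcu,etxn] add [zuln] -> 7 lines: yvs jvva pznq zuln rgds bguyc yhjz
Hunk 5: at line 2 remove [pznq,zuln,rgds] add [rqcz,ayjsr] -> 6 lines: yvs jvva rqcz ayjsr bguyc yhjz
Hunk 6: at line 2 remove [rqcz] add [eapm] -> 6 lines: yvs jvva eapm ayjsr bguyc yhjz
Final line 5: bguyc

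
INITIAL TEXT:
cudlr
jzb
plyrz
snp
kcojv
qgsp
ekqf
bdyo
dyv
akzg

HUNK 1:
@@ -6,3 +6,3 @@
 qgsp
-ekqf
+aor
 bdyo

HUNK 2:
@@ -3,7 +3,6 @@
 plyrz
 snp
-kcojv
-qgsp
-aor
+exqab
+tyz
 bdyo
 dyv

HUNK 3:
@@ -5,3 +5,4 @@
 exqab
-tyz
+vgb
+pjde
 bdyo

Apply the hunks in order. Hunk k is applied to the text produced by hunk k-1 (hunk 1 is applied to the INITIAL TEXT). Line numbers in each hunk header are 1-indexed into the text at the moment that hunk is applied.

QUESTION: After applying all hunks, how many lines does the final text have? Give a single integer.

Hunk 1: at line 6 remove [ekqf] add [aor] -> 10 lines: cudlr jzb plyrz snp kcojv qgsp aor bdyo dyv akzg
Hunk 2: at line 3 remove [kcojv,qgsp,aor] add [exqab,tyz] -> 9 lines: cudlr jzb plyrz snp exqab tyz bdyo dyv akzg
Hunk 3: at line 5 remove [tyz] add [vgb,pjde] -> 10 lines: cudlr jzb plyrz snp exqab vgb pjde bdyo dyv akzg
Final line count: 10

Answer: 10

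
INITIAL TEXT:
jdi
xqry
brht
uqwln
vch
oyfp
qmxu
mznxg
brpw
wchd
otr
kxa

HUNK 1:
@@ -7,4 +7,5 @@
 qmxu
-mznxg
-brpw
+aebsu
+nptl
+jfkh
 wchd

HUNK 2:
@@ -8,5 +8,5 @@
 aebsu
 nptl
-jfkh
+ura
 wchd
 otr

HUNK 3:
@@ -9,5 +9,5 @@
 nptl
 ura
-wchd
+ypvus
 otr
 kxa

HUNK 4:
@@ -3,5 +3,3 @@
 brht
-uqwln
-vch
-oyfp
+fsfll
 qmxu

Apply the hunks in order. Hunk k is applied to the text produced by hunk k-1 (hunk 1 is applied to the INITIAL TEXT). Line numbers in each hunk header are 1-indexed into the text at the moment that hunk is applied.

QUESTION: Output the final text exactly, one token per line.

Answer: jdi
xqry
brht
fsfll
qmxu
aebsu
nptl
ura
ypvus
otr
kxa

Derivation:
Hunk 1: at line 7 remove [mznxg,brpw] add [aebsu,nptl,jfkh] -> 13 lines: jdi xqry brht uqwln vch oyfp qmxu aebsu nptl jfkh wchd otr kxa
Hunk 2: at line 8 remove [jfkh] add [ura] -> 13 lines: jdi xqry brht uqwln vch oyfp qmxu aebsu nptl ura wchd otr kxa
Hunk 3: at line 9 remove [wchd] add [ypvus] -> 13 lines: jdi xqry brht uqwln vch oyfp qmxu aebsu nptl ura ypvus otr kxa
Hunk 4: at line 3 remove [uqwln,vch,oyfp] add [fsfll] -> 11 lines: jdi xqry brht fsfll qmxu aebsu nptl ura ypvus otr kxa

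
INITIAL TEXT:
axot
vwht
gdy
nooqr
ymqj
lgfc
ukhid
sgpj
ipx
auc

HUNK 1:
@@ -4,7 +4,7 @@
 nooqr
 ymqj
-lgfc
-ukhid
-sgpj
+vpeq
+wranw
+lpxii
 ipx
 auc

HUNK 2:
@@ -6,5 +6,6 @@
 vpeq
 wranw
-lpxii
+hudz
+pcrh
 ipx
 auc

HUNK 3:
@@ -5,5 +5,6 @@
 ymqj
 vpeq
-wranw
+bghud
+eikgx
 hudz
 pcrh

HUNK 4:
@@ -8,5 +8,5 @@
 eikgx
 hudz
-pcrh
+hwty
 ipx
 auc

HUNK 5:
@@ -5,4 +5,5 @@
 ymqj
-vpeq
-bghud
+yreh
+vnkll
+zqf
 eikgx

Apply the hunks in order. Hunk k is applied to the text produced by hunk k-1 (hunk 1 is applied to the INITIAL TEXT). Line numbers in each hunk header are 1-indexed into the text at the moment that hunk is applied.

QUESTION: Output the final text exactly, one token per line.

Hunk 1: at line 4 remove [lgfc,ukhid,sgpj] add [vpeq,wranw,lpxii] -> 10 lines: axot vwht gdy nooqr ymqj vpeq wranw lpxii ipx auc
Hunk 2: at line 6 remove [lpxii] add [hudz,pcrh] -> 11 lines: axot vwht gdy nooqr ymqj vpeq wranw hudz pcrh ipx auc
Hunk 3: at line 5 remove [wranw] add [bghud,eikgx] -> 12 lines: axot vwht gdy nooqr ymqj vpeq bghud eikgx hudz pcrh ipx auc
Hunk 4: at line 8 remove [pcrh] add [hwty] -> 12 lines: axot vwht gdy nooqr ymqj vpeq bghud eikgx hudz hwty ipx auc
Hunk 5: at line 5 remove [vpeq,bghud] add [yreh,vnkll,zqf] -> 13 lines: axot vwht gdy nooqr ymqj yreh vnkll zqf eikgx hudz hwty ipx auc

Answer: axot
vwht
gdy
nooqr
ymqj
yreh
vnkll
zqf
eikgx
hudz
hwty
ipx
auc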